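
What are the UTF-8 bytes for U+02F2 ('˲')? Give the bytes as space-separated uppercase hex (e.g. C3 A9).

U+02F2 = 0x2F2 = 754 decimal. In range U+0080–U+07FF → 2-byte form: 110xxxxx 10xxxxxx.
Binary (11 bits): 01011110010.
Split 5+6: 01011 | 110010.
Byte 1: 11001011 = 0xCB.
Byte 2: 10110010 = 0xB2.

CB B2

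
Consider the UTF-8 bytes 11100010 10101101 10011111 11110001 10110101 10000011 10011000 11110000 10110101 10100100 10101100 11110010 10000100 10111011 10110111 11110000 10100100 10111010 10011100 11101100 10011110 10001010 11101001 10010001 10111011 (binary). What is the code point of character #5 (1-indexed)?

U+24E9C

Offset 0: leading byte 0xE2 = 11100010 → 3-byte char #1 = E2 AD 9F.
Offset 3: leading byte 0xF1 = 11110001 → 4-byte char #2 = F1 B5 83 98.
Offset 7: leading byte 0xF0 = 11110000 → 4-byte char #3 = F0 B5 A4 AC.
Offset 11: leading byte 0xF2 = 11110010 → 4-byte char #4 = F2 84 BB B7.
Offset 15: leading byte 0xF0 = 11110000 → 4-byte char #5 = F0 A4 BA 9C.
Leading byte 0xF0 = 11110000 matches 11110xxx → 4-byte sequence.
Byte 1: 0xF0 = 11110000, payload 000 (3 bits).
Byte 2: 0xA4 = 10100100 (10xxxxxx ✓), payload 100100.
Byte 3: 0xBA = 10111010 (10xxxxxx ✓), payload 111010.
Byte 4: 0x9C = 10011100 (10xxxxxx ✓), payload 011100.
Concatenate: 000100100111010011100 = 0x24E9C (21 bits → U+24E9C).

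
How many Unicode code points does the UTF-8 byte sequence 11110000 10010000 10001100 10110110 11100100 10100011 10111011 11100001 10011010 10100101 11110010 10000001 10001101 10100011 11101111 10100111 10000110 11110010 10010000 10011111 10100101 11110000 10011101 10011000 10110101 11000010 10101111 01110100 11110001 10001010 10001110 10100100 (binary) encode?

10

Byte at offset 0: 0xF0 = 11110000 → 4-byte char (#1). Advance 4.
Byte at offset 4: 0xE4 = 11100100 → 3-byte char (#2). Advance 3.
Byte at offset 7: 0xE1 = 11100001 → 3-byte char (#3). Advance 3.
Byte at offset 10: 0xF2 = 11110010 → 4-byte char (#4). Advance 4.
Byte at offset 14: 0xEF = 11101111 → 3-byte char (#5). Advance 3.
Byte at offset 17: 0xF2 = 11110010 → 4-byte char (#6). Advance 4.
Byte at offset 21: 0xF0 = 11110000 → 4-byte char (#7). Advance 4.
Byte at offset 25: 0xC2 = 11000010 → 2-byte char (#8). Advance 2.
Byte at offset 27: 0x74 = 01110100 → 1-byte char (#9). Advance 1.
Byte at offset 28: 0xF1 = 11110001 → 4-byte char (#10). Advance 4.
Reached end at offset 32 after 10 code points.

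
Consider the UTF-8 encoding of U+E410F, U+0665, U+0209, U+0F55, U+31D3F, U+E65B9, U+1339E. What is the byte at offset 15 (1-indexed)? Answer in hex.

1-indexed offset 15 is 0-indexed offset 14.
U+E410F → 4-byte form F3 A4 84 8F at offsets 0–3.
U+0665 → 2-byte form D9 A5 at offsets 4–5.
U+0209 → 2-byte form C8 89 at offsets 6–7.
U+0F55 → 3-byte form E0 BD 95 at offsets 8–10.
U+31D3F → 4-byte form F0 B1 B4 BF at offsets 11–14.
Offset 14 falls in char 5's range; it's byte 4 of F0 B1 B4 BF = 0xBF.

0xBF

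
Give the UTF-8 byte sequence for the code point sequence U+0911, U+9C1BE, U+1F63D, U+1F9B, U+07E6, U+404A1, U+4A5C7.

E0 A4 91 F2 9C 86 BE F0 9F 98 BD E1 BE 9B DF A6 F1 80 92 A1 F1 8A 97 87

U+0911: 3-byte form → E0 A4 91.
U+9C1BE: 4-byte form → F2 9C 86 BE.
U+1F63D: 4-byte form → F0 9F 98 BD.
U+1F9B: 3-byte form → E1 BE 9B.
U+07E6: 2-byte form → DF A6.
U+404A1: 4-byte form → F1 80 92 A1.
U+4A5C7: 4-byte form → F1 8A 97 87.
Concatenated (24 bytes): E0 A4 91 F2 9C 86 BE F0 9F 98 BD E1 BE 9B DF A6 F1 80 92 A1 F1 8A 97 87.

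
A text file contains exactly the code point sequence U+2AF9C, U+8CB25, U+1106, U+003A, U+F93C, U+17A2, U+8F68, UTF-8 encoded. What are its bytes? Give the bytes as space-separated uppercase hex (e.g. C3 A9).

U+2AF9C: 4-byte form → F0 AA BE 9C.
U+8CB25: 4-byte form → F2 8C AC A5.
U+1106: 3-byte form → E1 84 86.
U+003A: 1-byte form → 3A.
U+F93C: 3-byte form → EF A4 BC.
U+17A2: 3-byte form → E1 9E A2.
U+8F68: 3-byte form → E8 BD A8.
Concatenated (21 bytes): F0 AA BE 9C F2 8C AC A5 E1 84 86 3A EF A4 BC E1 9E A2 E8 BD A8.

F0 AA BE 9C F2 8C AC A5 E1 84 86 3A EF A4 BC E1 9E A2 E8 BD A8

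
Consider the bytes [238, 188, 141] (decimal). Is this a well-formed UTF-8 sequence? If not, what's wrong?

valid

Leading byte 0xEE = 11101110 → 3-byte form.
Continuation bytes 0xBC=10111100, 0x8D=10001101 all match 10xxxxxx.
Decoded value 0xEF0D is ≥ 0x800 (shortest form) and not a surrogate.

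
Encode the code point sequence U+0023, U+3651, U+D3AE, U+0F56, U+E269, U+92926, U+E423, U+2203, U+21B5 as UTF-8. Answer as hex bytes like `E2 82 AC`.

U+0023: 1-byte form → 23.
U+3651: 3-byte form → E3 99 91.
U+D3AE: 3-byte form → ED 8E AE.
U+0F56: 3-byte form → E0 BD 96.
U+E269: 3-byte form → EE 89 A9.
U+92926: 4-byte form → F2 92 A4 A6.
U+E423: 3-byte form → EE 90 A3.
U+2203: 3-byte form → E2 88 83.
U+21B5: 3-byte form → E2 86 B5.
Concatenated (26 bytes): 23 E3 99 91 ED 8E AE E0 BD 96 EE 89 A9 F2 92 A4 A6 EE 90 A3 E2 88 83 E2 86 B5.

23 E3 99 91 ED 8E AE E0 BD 96 EE 89 A9 F2 92 A4 A6 EE 90 A3 E2 88 83 E2 86 B5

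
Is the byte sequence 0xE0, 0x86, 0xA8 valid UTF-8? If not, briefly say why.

Leading byte 0xE0 = 11100000 → 3-byte form.
Continuation bytes all match 10xxxxxx. Payload decodes to 0x1A8.
But 0x1A8 < 0x800, the minimum for a 3-byte sequence — this is an overlong encoding.

invalid (overlong encoding)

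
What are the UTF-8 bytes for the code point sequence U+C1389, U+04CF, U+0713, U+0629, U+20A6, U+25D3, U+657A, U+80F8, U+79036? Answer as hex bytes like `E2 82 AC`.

U+C1389: 4-byte form → F3 81 8E 89.
U+04CF: 2-byte form → D3 8F.
U+0713: 2-byte form → DC 93.
U+0629: 2-byte form → D8 A9.
U+20A6: 3-byte form → E2 82 A6.
U+25D3: 3-byte form → E2 97 93.
U+657A: 3-byte form → E6 95 BA.
U+80F8: 3-byte form → E8 83 B8.
U+79036: 4-byte form → F1 B9 80 B6.
Concatenated (26 bytes): F3 81 8E 89 D3 8F DC 93 D8 A9 E2 82 A6 E2 97 93 E6 95 BA E8 83 B8 F1 B9 80 B6.

F3 81 8E 89 D3 8F DC 93 D8 A9 E2 82 A6 E2 97 93 E6 95 BA E8 83 B8 F1 B9 80 B6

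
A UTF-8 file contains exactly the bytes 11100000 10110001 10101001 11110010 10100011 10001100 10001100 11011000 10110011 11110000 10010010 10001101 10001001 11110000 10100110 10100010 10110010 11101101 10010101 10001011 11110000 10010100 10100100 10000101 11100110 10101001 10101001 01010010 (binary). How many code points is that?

Byte at offset 0: 0xE0 = 11100000 → 3-byte char (#1). Advance 3.
Byte at offset 3: 0xF2 = 11110010 → 4-byte char (#2). Advance 4.
Byte at offset 7: 0xD8 = 11011000 → 2-byte char (#3). Advance 2.
Byte at offset 9: 0xF0 = 11110000 → 4-byte char (#4). Advance 4.
Byte at offset 13: 0xF0 = 11110000 → 4-byte char (#5). Advance 4.
Byte at offset 17: 0xED = 11101101 → 3-byte char (#6). Advance 3.
Byte at offset 20: 0xF0 = 11110000 → 4-byte char (#7). Advance 4.
Byte at offset 24: 0xE6 = 11100110 → 3-byte char (#8). Advance 3.
Byte at offset 27: 0x52 = 01010010 → 1-byte char (#9). Advance 1.
Reached end at offset 28 after 9 code points.

9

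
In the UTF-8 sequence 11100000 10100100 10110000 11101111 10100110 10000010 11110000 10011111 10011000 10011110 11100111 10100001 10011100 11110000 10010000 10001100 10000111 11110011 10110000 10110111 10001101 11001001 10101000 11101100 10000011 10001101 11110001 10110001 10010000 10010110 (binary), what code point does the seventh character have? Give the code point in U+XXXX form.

U+0268

Offset 0: leading byte 0xE0 = 11100000 → 3-byte char #1 = E0 A4 B0.
Offset 3: leading byte 0xEF = 11101111 → 3-byte char #2 = EF A6 82.
Offset 6: leading byte 0xF0 = 11110000 → 4-byte char #3 = F0 9F 98 9E.
Offset 10: leading byte 0xE7 = 11100111 → 3-byte char #4 = E7 A1 9C.
Offset 13: leading byte 0xF0 = 11110000 → 4-byte char #5 = F0 90 8C 87.
Offset 17: leading byte 0xF3 = 11110011 → 4-byte char #6 = F3 B0 B7 8D.
Offset 21: leading byte 0xC9 = 11001001 → 2-byte char #7 = C9 A8.
Leading byte 0xC9 = 11001001 matches 110xxxxx → 2-byte sequence.
Byte 1: 0xC9 = 11001001, payload 01001 (5 bits).
Byte 2: 0xA8 = 10101000 (10xxxxxx ✓), payload 101000.
Concatenate: 01001101000 = 0x268 (11 bits → U+0268).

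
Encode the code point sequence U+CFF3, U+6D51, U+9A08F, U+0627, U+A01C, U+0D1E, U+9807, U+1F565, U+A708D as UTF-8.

U+CFF3: 3-byte form → EC BF B3.
U+6D51: 3-byte form → E6 B5 91.
U+9A08F: 4-byte form → F2 9A 82 8F.
U+0627: 2-byte form → D8 A7.
U+A01C: 3-byte form → EA 80 9C.
U+0D1E: 3-byte form → E0 B4 9E.
U+9807: 3-byte form → E9 A0 87.
U+1F565: 4-byte form → F0 9F 95 A5.
U+A708D: 4-byte form → F2 A7 82 8D.
Concatenated (29 bytes): EC BF B3 E6 B5 91 F2 9A 82 8F D8 A7 EA 80 9C E0 B4 9E E9 A0 87 F0 9F 95 A5 F2 A7 82 8D.

EC BF B3 E6 B5 91 F2 9A 82 8F D8 A7 EA 80 9C E0 B4 9E E9 A0 87 F0 9F 95 A5 F2 A7 82 8D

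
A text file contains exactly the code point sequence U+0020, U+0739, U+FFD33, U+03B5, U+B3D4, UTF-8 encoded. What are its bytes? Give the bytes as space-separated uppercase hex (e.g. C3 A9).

U+0020: 1-byte form → 20.
U+0739: 2-byte form → DC B9.
U+FFD33: 4-byte form → F3 BF B4 B3.
U+03B5: 2-byte form → CE B5.
U+B3D4: 3-byte form → EB 8F 94.
Concatenated (12 bytes): 20 DC B9 F3 BF B4 B3 CE B5 EB 8F 94.

20 DC B9 F3 BF B4 B3 CE B5 EB 8F 94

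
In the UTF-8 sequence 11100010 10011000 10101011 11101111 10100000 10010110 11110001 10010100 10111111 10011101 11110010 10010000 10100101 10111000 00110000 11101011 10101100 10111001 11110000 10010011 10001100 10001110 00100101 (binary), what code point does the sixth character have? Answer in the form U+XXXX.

Offset 0: leading byte 0xE2 = 11100010 → 3-byte char #1 = E2 98 AB.
Offset 3: leading byte 0xEF = 11101111 → 3-byte char #2 = EF A0 96.
Offset 6: leading byte 0xF1 = 11110001 → 4-byte char #3 = F1 94 BF 9D.
Offset 10: leading byte 0xF2 = 11110010 → 4-byte char #4 = F2 90 A5 B8.
Offset 14: leading byte 0x30 = 00110000 → 1-byte char #5 = 30.
Offset 15: leading byte 0xEB = 11101011 → 3-byte char #6 = EB AC B9.
Leading byte 0xEB = 11101011 matches 1110xxxx → 3-byte sequence.
Byte 1: 0xEB = 11101011, payload 1011 (4 bits).
Byte 2: 0xAC = 10101100 (10xxxxxx ✓), payload 101100.
Byte 3: 0xB9 = 10111001 (10xxxxxx ✓), payload 111001.
Concatenate: 1011101100111001 = 0xBB39 (16 bits → U+BB39).

U+BB39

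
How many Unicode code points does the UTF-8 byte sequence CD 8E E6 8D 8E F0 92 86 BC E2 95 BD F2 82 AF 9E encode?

5

Byte at offset 0: 0xCD = 11001101 → 2-byte char (#1). Advance 2.
Byte at offset 2: 0xE6 = 11100110 → 3-byte char (#2). Advance 3.
Byte at offset 5: 0xF0 = 11110000 → 4-byte char (#3). Advance 4.
Byte at offset 9: 0xE2 = 11100010 → 3-byte char (#4). Advance 3.
Byte at offset 12: 0xF2 = 11110010 → 4-byte char (#5). Advance 4.
Reached end at offset 16 after 5 code points.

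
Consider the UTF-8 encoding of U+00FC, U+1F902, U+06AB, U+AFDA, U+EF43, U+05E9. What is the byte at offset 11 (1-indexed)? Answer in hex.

1-indexed offset 11 is 0-indexed offset 10.
U+00FC → 2-byte form C3 BC at offsets 0–1.
U+1F902 → 4-byte form F0 9F A4 82 at offsets 2–5.
U+06AB → 2-byte form DA AB at offsets 6–7.
U+AFDA → 3-byte form EA BF 9A at offsets 8–10.
Offset 10 falls in char 4's range; it's byte 3 of EA BF 9A = 0x9A.

0x9A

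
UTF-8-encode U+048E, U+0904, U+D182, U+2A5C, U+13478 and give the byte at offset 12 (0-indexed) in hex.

U+048E → 2-byte form D2 8E at offsets 0–1.
U+0904 → 3-byte form E0 A4 84 at offsets 2–4.
U+D182 → 3-byte form ED 86 82 at offsets 5–7.
U+2A5C → 3-byte form E2 A9 9C at offsets 8–10.
U+13478 → 4-byte form F0 93 91 B8 at offsets 11–14.
Offset 12 falls in char 5's range; it's byte 2 of F0 93 91 B8 = 0x93.

0x93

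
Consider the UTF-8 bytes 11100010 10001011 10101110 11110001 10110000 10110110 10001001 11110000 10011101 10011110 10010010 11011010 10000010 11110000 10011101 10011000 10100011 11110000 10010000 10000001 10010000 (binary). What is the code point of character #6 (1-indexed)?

Offset 0: leading byte 0xE2 = 11100010 → 3-byte char #1 = E2 8B AE.
Offset 3: leading byte 0xF1 = 11110001 → 4-byte char #2 = F1 B0 B6 89.
Offset 7: leading byte 0xF0 = 11110000 → 4-byte char #3 = F0 9D 9E 92.
Offset 11: leading byte 0xDA = 11011010 → 2-byte char #4 = DA 82.
Offset 13: leading byte 0xF0 = 11110000 → 4-byte char #5 = F0 9D 98 A3.
Offset 17: leading byte 0xF0 = 11110000 → 4-byte char #6 = F0 90 81 90.
Leading byte 0xF0 = 11110000 matches 11110xxx → 4-byte sequence.
Byte 1: 0xF0 = 11110000, payload 000 (3 bits).
Byte 2: 0x90 = 10010000 (10xxxxxx ✓), payload 010000.
Byte 3: 0x81 = 10000001 (10xxxxxx ✓), payload 000001.
Byte 4: 0x90 = 10010000 (10xxxxxx ✓), payload 010000.
Concatenate: 000010000000001010000 = 0x10050 (21 bits → U+10050).

U+10050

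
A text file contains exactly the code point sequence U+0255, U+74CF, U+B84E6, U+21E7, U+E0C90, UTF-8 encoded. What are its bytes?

C9 95 E7 93 8F F2 B8 93 A6 E2 87 A7 F3 A0 B2 90

U+0255: 2-byte form → C9 95.
U+74CF: 3-byte form → E7 93 8F.
U+B84E6: 4-byte form → F2 B8 93 A6.
U+21E7: 3-byte form → E2 87 A7.
U+E0C90: 4-byte form → F3 A0 B2 90.
Concatenated (16 bytes): C9 95 E7 93 8F F2 B8 93 A6 E2 87 A7 F3 A0 B2 90.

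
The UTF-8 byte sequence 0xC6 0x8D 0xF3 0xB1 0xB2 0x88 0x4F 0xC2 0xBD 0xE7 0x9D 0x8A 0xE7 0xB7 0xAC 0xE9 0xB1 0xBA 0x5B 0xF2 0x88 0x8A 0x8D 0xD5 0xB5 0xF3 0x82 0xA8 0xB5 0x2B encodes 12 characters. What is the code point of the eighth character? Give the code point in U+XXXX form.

U+005B

Offset 0: leading byte 0xC6 = 11000110 → 2-byte char #1 = C6 8D.
Offset 2: leading byte 0xF3 = 11110011 → 4-byte char #2 = F3 B1 B2 88.
Offset 6: leading byte 0x4F = 01001111 → 1-byte char #3 = 4F.
Offset 7: leading byte 0xC2 = 11000010 → 2-byte char #4 = C2 BD.
Offset 9: leading byte 0xE7 = 11100111 → 3-byte char #5 = E7 9D 8A.
Offset 12: leading byte 0xE7 = 11100111 → 3-byte char #6 = E7 B7 AC.
Offset 15: leading byte 0xE9 = 11101001 → 3-byte char #7 = E9 B1 BA.
Offset 18: leading byte 0x5B = 01011011 → 1-byte char #8 = 5B.
Leading byte 0x5B = 01011011 matches 0xxxxxxx → 1-byte sequence.
Byte 1: 0x5B = 01011011, payload 1011011 (7 bits).
Concatenate: 1011011 = 0x5B (7 bits → U+005B).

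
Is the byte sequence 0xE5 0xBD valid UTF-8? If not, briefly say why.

invalid (sequence truncated)

Leading byte 0xE5 = 11100101 → 3-byte form, but only 2 bytes are present.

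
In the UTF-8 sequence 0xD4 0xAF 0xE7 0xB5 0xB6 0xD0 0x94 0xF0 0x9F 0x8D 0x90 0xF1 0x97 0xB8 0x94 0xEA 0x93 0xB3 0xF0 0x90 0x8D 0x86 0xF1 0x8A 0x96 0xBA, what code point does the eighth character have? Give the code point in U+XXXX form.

Offset 0: leading byte 0xD4 = 11010100 → 2-byte char #1 = D4 AF.
Offset 2: leading byte 0xE7 = 11100111 → 3-byte char #2 = E7 B5 B6.
Offset 5: leading byte 0xD0 = 11010000 → 2-byte char #3 = D0 94.
Offset 7: leading byte 0xF0 = 11110000 → 4-byte char #4 = F0 9F 8D 90.
Offset 11: leading byte 0xF1 = 11110001 → 4-byte char #5 = F1 97 B8 94.
Offset 15: leading byte 0xEA = 11101010 → 3-byte char #6 = EA 93 B3.
Offset 18: leading byte 0xF0 = 11110000 → 4-byte char #7 = F0 90 8D 86.
Offset 22: leading byte 0xF1 = 11110001 → 4-byte char #8 = F1 8A 96 BA.
Leading byte 0xF1 = 11110001 matches 11110xxx → 4-byte sequence.
Byte 1: 0xF1 = 11110001, payload 001 (3 bits).
Byte 2: 0x8A = 10001010 (10xxxxxx ✓), payload 001010.
Byte 3: 0x96 = 10010110 (10xxxxxx ✓), payload 010110.
Byte 4: 0xBA = 10111010 (10xxxxxx ✓), payload 111010.
Concatenate: 001001010010110111010 = 0x4A5BA (21 bits → U+4A5BA).

U+4A5BA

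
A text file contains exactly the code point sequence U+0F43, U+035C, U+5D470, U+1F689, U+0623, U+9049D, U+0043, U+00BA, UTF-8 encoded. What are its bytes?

U+0F43: 3-byte form → E0 BD 83.
U+035C: 2-byte form → CD 9C.
U+5D470: 4-byte form → F1 9D 91 B0.
U+1F689: 4-byte form → F0 9F 9A 89.
U+0623: 2-byte form → D8 A3.
U+9049D: 4-byte form → F2 90 92 9D.
U+0043: 1-byte form → 43.
U+00BA: 2-byte form → C2 BA.
Concatenated (22 bytes): E0 BD 83 CD 9C F1 9D 91 B0 F0 9F 9A 89 D8 A3 F2 90 92 9D 43 C2 BA.

E0 BD 83 CD 9C F1 9D 91 B0 F0 9F 9A 89 D8 A3 F2 90 92 9D 43 C2 BA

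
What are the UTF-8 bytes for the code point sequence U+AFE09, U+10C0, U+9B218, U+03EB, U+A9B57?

U+AFE09: 4-byte form → F2 AF B8 89.
U+10C0: 3-byte form → E1 83 80.
U+9B218: 4-byte form → F2 9B 88 98.
U+03EB: 2-byte form → CF AB.
U+A9B57: 4-byte form → F2 A9 AD 97.
Concatenated (17 bytes): F2 AF B8 89 E1 83 80 F2 9B 88 98 CF AB F2 A9 AD 97.

F2 AF B8 89 E1 83 80 F2 9B 88 98 CF AB F2 A9 AD 97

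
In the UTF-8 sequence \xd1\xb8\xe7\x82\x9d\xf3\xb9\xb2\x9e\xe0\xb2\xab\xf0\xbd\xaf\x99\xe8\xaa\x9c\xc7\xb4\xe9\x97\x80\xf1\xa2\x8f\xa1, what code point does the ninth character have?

U+623E1

Offset 0: leading byte 0xD1 = 11010001 → 2-byte char #1 = D1 B8.
Offset 2: leading byte 0xE7 = 11100111 → 3-byte char #2 = E7 82 9D.
Offset 5: leading byte 0xF3 = 11110011 → 4-byte char #3 = F3 B9 B2 9E.
Offset 9: leading byte 0xE0 = 11100000 → 3-byte char #4 = E0 B2 AB.
Offset 12: leading byte 0xF0 = 11110000 → 4-byte char #5 = F0 BD AF 99.
Offset 16: leading byte 0xE8 = 11101000 → 3-byte char #6 = E8 AA 9C.
Offset 19: leading byte 0xC7 = 11000111 → 2-byte char #7 = C7 B4.
Offset 21: leading byte 0xE9 = 11101001 → 3-byte char #8 = E9 97 80.
Offset 24: leading byte 0xF1 = 11110001 → 4-byte char #9 = F1 A2 8F A1.
Leading byte 0xF1 = 11110001 matches 11110xxx → 4-byte sequence.
Byte 1: 0xF1 = 11110001, payload 001 (3 bits).
Byte 2: 0xA2 = 10100010 (10xxxxxx ✓), payload 100010.
Byte 3: 0x8F = 10001111 (10xxxxxx ✓), payload 001111.
Byte 4: 0xA1 = 10100001 (10xxxxxx ✓), payload 100001.
Concatenate: 001100010001111100001 = 0x623E1 (21 bits → U+623E1).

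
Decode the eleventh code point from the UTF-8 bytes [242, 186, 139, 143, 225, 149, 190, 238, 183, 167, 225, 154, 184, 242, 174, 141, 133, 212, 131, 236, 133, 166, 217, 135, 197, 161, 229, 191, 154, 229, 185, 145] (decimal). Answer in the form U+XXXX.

Offset 0: leading byte 0xF2 = 11110010 → 4-byte char #1 = F2 BA 8B 8F.
Offset 4: leading byte 0xE1 = 11100001 → 3-byte char #2 = E1 95 BE.
Offset 7: leading byte 0xEE = 11101110 → 3-byte char #3 = EE B7 A7.
Offset 10: leading byte 0xE1 = 11100001 → 3-byte char #4 = E1 9A B8.
Offset 13: leading byte 0xF2 = 11110010 → 4-byte char #5 = F2 AE 8D 85.
Offset 17: leading byte 0xD4 = 11010100 → 2-byte char #6 = D4 83.
Offset 19: leading byte 0xEC = 11101100 → 3-byte char #7 = EC 85 A6.
Offset 22: leading byte 0xD9 = 11011001 → 2-byte char #8 = D9 87.
Offset 24: leading byte 0xC5 = 11000101 → 2-byte char #9 = C5 A1.
Offset 26: leading byte 0xE5 = 11100101 → 3-byte char #10 = E5 BF 9A.
Offset 29: leading byte 0xE5 = 11100101 → 3-byte char #11 = E5 B9 91.
Leading byte 0xE5 = 11100101 matches 1110xxxx → 3-byte sequence.
Byte 1: 0xE5 = 11100101, payload 0101 (4 bits).
Byte 2: 0xB9 = 10111001 (10xxxxxx ✓), payload 111001.
Byte 3: 0x91 = 10010001 (10xxxxxx ✓), payload 010001.
Concatenate: 0101111001010001 = 0x5E51 (16 bits → U+5E51).

U+5E51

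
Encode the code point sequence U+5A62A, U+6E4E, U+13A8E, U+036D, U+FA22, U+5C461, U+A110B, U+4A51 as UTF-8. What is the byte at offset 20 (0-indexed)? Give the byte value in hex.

0xF2

U+5A62A → 4-byte form F1 9A 98 AA at offsets 0–3.
U+6E4E → 3-byte form E6 B9 8E at offsets 4–6.
U+13A8E → 4-byte form F0 93 AA 8E at offsets 7–10.
U+036D → 2-byte form CD AD at offsets 11–12.
U+FA22 → 3-byte form EF A8 A2 at offsets 13–15.
U+5C461 → 4-byte form F1 9C 91 A1 at offsets 16–19.
U+A110B → 4-byte form F2 A1 84 8B at offsets 20–23.
Offset 20 falls in char 7's range; it's byte 1 of F2 A1 84 8B = 0xF2.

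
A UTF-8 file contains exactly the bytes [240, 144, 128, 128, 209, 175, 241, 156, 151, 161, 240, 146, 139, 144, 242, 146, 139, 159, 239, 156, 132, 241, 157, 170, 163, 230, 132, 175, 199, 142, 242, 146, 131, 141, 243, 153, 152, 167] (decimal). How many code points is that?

11

Byte at offset 0: 0xF0 = 11110000 → 4-byte char (#1). Advance 4.
Byte at offset 4: 0xD1 = 11010001 → 2-byte char (#2). Advance 2.
Byte at offset 6: 0xF1 = 11110001 → 4-byte char (#3). Advance 4.
Byte at offset 10: 0xF0 = 11110000 → 4-byte char (#4). Advance 4.
Byte at offset 14: 0xF2 = 11110010 → 4-byte char (#5). Advance 4.
Byte at offset 18: 0xEF = 11101111 → 3-byte char (#6). Advance 3.
Byte at offset 21: 0xF1 = 11110001 → 4-byte char (#7). Advance 4.
Byte at offset 25: 0xE6 = 11100110 → 3-byte char (#8). Advance 3.
Byte at offset 28: 0xC7 = 11000111 → 2-byte char (#9). Advance 2.
Byte at offset 30: 0xF2 = 11110010 → 4-byte char (#10). Advance 4.
Byte at offset 34: 0xF3 = 11110011 → 4-byte char (#11). Advance 4.
Reached end at offset 38 after 11 code points.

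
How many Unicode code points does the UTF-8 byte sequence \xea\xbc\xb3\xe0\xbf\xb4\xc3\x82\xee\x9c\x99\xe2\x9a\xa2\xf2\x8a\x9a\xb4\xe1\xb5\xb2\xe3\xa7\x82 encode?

Byte at offset 0: 0xEA = 11101010 → 3-byte char (#1). Advance 3.
Byte at offset 3: 0xE0 = 11100000 → 3-byte char (#2). Advance 3.
Byte at offset 6: 0xC3 = 11000011 → 2-byte char (#3). Advance 2.
Byte at offset 8: 0xEE = 11101110 → 3-byte char (#4). Advance 3.
Byte at offset 11: 0xE2 = 11100010 → 3-byte char (#5). Advance 3.
Byte at offset 14: 0xF2 = 11110010 → 4-byte char (#6). Advance 4.
Byte at offset 18: 0xE1 = 11100001 → 3-byte char (#7). Advance 3.
Byte at offset 21: 0xE3 = 11100011 → 3-byte char (#8). Advance 3.
Reached end at offset 24 after 8 code points.

8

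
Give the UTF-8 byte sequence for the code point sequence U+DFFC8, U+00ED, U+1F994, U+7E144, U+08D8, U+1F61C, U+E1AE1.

U+DFFC8: 4-byte form → F3 9F BF 88.
U+00ED: 2-byte form → C3 AD.
U+1F994: 4-byte form → F0 9F A6 94.
U+7E144: 4-byte form → F1 BE 85 84.
U+08D8: 3-byte form → E0 A3 98.
U+1F61C: 4-byte form → F0 9F 98 9C.
U+E1AE1: 4-byte form → F3 A1 AB A1.
Concatenated (25 bytes): F3 9F BF 88 C3 AD F0 9F A6 94 F1 BE 85 84 E0 A3 98 F0 9F 98 9C F3 A1 AB A1.

F3 9F BF 88 C3 AD F0 9F A6 94 F1 BE 85 84 E0 A3 98 F0 9F 98 9C F3 A1 AB A1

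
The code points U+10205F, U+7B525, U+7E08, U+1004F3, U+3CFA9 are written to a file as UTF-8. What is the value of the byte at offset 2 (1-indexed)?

1-indexed offset 2 is 0-indexed offset 1.
U+10205F → 4-byte form F4 82 81 9F at offsets 0–3.
Offset 1 falls in char 1's range; it's byte 2 of F4 82 81 9F = 0x82.

0x82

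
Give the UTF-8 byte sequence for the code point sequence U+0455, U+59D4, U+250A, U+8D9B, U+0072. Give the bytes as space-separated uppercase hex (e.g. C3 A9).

U+0455: 2-byte form → D1 95.
U+59D4: 3-byte form → E5 A7 94.
U+250A: 3-byte form → E2 94 8A.
U+8D9B: 3-byte form → E8 B6 9B.
U+0072: 1-byte form → 72.
Concatenated (12 bytes): D1 95 E5 A7 94 E2 94 8A E8 B6 9B 72.

D1 95 E5 A7 94 E2 94 8A E8 B6 9B 72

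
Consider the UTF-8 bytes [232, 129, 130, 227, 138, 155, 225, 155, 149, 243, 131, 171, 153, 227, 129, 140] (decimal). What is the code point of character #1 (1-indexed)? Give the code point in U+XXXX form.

Offset 0: leading byte 0xE8 = 11101000 → 3-byte char #1 = E8 81 82.
Leading byte 0xE8 = 11101000 matches 1110xxxx → 3-byte sequence.
Byte 1: 0xE8 = 11101000, payload 1000 (4 bits).
Byte 2: 0x81 = 10000001 (10xxxxxx ✓), payload 000001.
Byte 3: 0x82 = 10000010 (10xxxxxx ✓), payload 000010.
Concatenate: 1000000001000010 = 0x8042 (16 bits → U+8042).

U+8042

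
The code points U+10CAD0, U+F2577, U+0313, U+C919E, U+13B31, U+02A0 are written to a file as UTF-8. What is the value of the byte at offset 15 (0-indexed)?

0x93

U+10CAD0 → 4-byte form F4 8C AB 90 at offsets 0–3.
U+F2577 → 4-byte form F3 B2 95 B7 at offsets 4–7.
U+0313 → 2-byte form CC 93 at offsets 8–9.
U+C919E → 4-byte form F3 89 86 9E at offsets 10–13.
U+13B31 → 4-byte form F0 93 AC B1 at offsets 14–17.
Offset 15 falls in char 5's range; it's byte 2 of F0 93 AC B1 = 0x93.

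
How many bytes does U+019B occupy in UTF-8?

2

U+019B = 0x19B. UTF-8 uses 1 byte below 0x80, 2 below 0x800, 3 below 0x10000, 4 up to 0x10FFFF. 0x19B is in U+0080–U+07FF → 2 bytes.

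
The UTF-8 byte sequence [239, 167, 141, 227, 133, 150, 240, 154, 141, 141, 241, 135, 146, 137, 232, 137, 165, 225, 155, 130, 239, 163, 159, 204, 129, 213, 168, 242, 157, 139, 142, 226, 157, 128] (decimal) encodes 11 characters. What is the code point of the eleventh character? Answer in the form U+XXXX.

U+2740

Offset 0: leading byte 0xEF = 11101111 → 3-byte char #1 = EF A7 8D.
Offset 3: leading byte 0xE3 = 11100011 → 3-byte char #2 = E3 85 96.
Offset 6: leading byte 0xF0 = 11110000 → 4-byte char #3 = F0 9A 8D 8D.
Offset 10: leading byte 0xF1 = 11110001 → 4-byte char #4 = F1 87 92 89.
Offset 14: leading byte 0xE8 = 11101000 → 3-byte char #5 = E8 89 A5.
Offset 17: leading byte 0xE1 = 11100001 → 3-byte char #6 = E1 9B 82.
Offset 20: leading byte 0xEF = 11101111 → 3-byte char #7 = EF A3 9F.
Offset 23: leading byte 0xCC = 11001100 → 2-byte char #8 = CC 81.
Offset 25: leading byte 0xD5 = 11010101 → 2-byte char #9 = D5 A8.
Offset 27: leading byte 0xF2 = 11110010 → 4-byte char #10 = F2 9D 8B 8E.
Offset 31: leading byte 0xE2 = 11100010 → 3-byte char #11 = E2 9D 80.
Leading byte 0xE2 = 11100010 matches 1110xxxx → 3-byte sequence.
Byte 1: 0xE2 = 11100010, payload 0010 (4 bits).
Byte 2: 0x9D = 10011101 (10xxxxxx ✓), payload 011101.
Byte 3: 0x80 = 10000000 (10xxxxxx ✓), payload 000000.
Concatenate: 0010011101000000 = 0x2740 (16 bits → U+2740).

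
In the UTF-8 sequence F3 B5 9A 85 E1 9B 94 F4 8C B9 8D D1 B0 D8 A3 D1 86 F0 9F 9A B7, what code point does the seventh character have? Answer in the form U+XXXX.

Offset 0: leading byte 0xF3 = 11110011 → 4-byte char #1 = F3 B5 9A 85.
Offset 4: leading byte 0xE1 = 11100001 → 3-byte char #2 = E1 9B 94.
Offset 7: leading byte 0xF4 = 11110100 → 4-byte char #3 = F4 8C B9 8D.
Offset 11: leading byte 0xD1 = 11010001 → 2-byte char #4 = D1 B0.
Offset 13: leading byte 0xD8 = 11011000 → 2-byte char #5 = D8 A3.
Offset 15: leading byte 0xD1 = 11010001 → 2-byte char #6 = D1 86.
Offset 17: leading byte 0xF0 = 11110000 → 4-byte char #7 = F0 9F 9A B7.
Leading byte 0xF0 = 11110000 matches 11110xxx → 4-byte sequence.
Byte 1: 0xF0 = 11110000, payload 000 (3 bits).
Byte 2: 0x9F = 10011111 (10xxxxxx ✓), payload 011111.
Byte 3: 0x9A = 10011010 (10xxxxxx ✓), payload 011010.
Byte 4: 0xB7 = 10110111 (10xxxxxx ✓), payload 110111.
Concatenate: 000011111011010110111 = 0x1F6B7 (21 bits → U+1F6B7).

U+1F6B7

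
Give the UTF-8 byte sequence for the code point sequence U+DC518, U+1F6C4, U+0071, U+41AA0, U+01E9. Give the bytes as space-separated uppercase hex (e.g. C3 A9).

F3 9C 94 98 F0 9F 9B 84 71 F1 81 AA A0 C7 A9

U+DC518: 4-byte form → F3 9C 94 98.
U+1F6C4: 4-byte form → F0 9F 9B 84.
U+0071: 1-byte form → 71.
U+41AA0: 4-byte form → F1 81 AA A0.
U+01E9: 2-byte form → C7 A9.
Concatenated (15 bytes): F3 9C 94 98 F0 9F 9B 84 71 F1 81 AA A0 C7 A9.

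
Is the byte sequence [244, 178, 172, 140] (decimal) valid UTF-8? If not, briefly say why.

invalid (encodes a value above U+10FFFF)

Leading byte 0xF4 = 11110100 → 4-byte form.
Payload = 0x132B0C, which exceeds U+10FFFF, the maximum Unicode code point. (Leading bytes F5–FF, or F4 followed by ≥ 0x90, are invalid.)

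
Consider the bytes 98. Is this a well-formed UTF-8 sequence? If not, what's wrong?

invalid (continuation byte with no leading byte)

Byte 0x98 = 10011000 has the form 10xxxxxx — a continuation byte — but there is no preceding leading byte.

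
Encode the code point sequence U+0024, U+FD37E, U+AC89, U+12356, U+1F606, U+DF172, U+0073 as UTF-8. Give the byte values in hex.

24 F3 BD 8D BE EA B2 89 F0 92 8D 96 F0 9F 98 86 F3 9F 85 B2 73

U+0024: 1-byte form → 24.
U+FD37E: 4-byte form → F3 BD 8D BE.
U+AC89: 3-byte form → EA B2 89.
U+12356: 4-byte form → F0 92 8D 96.
U+1F606: 4-byte form → F0 9F 98 86.
U+DF172: 4-byte form → F3 9F 85 B2.
U+0073: 1-byte form → 73.
Concatenated (21 bytes): 24 F3 BD 8D BE EA B2 89 F0 92 8D 96 F0 9F 98 86 F3 9F 85 B2 73.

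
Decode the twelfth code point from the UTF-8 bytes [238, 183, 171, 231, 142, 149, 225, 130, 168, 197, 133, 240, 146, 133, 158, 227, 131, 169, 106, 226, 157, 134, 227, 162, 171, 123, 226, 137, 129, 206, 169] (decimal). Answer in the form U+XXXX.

Offset 0: leading byte 0xEE = 11101110 → 3-byte char #1 = EE B7 AB.
Offset 3: leading byte 0xE7 = 11100111 → 3-byte char #2 = E7 8E 95.
Offset 6: leading byte 0xE1 = 11100001 → 3-byte char #3 = E1 82 A8.
Offset 9: leading byte 0xC5 = 11000101 → 2-byte char #4 = C5 85.
Offset 11: leading byte 0xF0 = 11110000 → 4-byte char #5 = F0 92 85 9E.
Offset 15: leading byte 0xE3 = 11100011 → 3-byte char #6 = E3 83 A9.
Offset 18: leading byte 0x6A = 01101010 → 1-byte char #7 = 6A.
Offset 19: leading byte 0xE2 = 11100010 → 3-byte char #8 = E2 9D 86.
Offset 22: leading byte 0xE3 = 11100011 → 3-byte char #9 = E3 A2 AB.
Offset 25: leading byte 0x7B = 01111011 → 1-byte char #10 = 7B.
Offset 26: leading byte 0xE2 = 11100010 → 3-byte char #11 = E2 89 81.
Offset 29: leading byte 0xCE = 11001110 → 2-byte char #12 = CE A9.
Leading byte 0xCE = 11001110 matches 110xxxxx → 2-byte sequence.
Byte 1: 0xCE = 11001110, payload 01110 (5 bits).
Byte 2: 0xA9 = 10101001 (10xxxxxx ✓), payload 101001.
Concatenate: 01110101001 = 0x3A9 (11 bits → U+03A9).

U+03A9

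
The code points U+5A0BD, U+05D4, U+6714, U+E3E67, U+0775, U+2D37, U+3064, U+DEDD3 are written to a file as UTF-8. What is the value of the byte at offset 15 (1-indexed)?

0xB5

1-indexed offset 15 is 0-indexed offset 14.
U+5A0BD → 4-byte form F1 9A 82 BD at offsets 0–3.
U+05D4 → 2-byte form D7 94 at offsets 4–5.
U+6714 → 3-byte form E6 9C 94 at offsets 6–8.
U+E3E67 → 4-byte form F3 A3 B9 A7 at offsets 9–12.
U+0775 → 2-byte form DD B5 at offsets 13–14.
Offset 14 falls in char 5's range; it's byte 2 of DD B5 = 0xB5.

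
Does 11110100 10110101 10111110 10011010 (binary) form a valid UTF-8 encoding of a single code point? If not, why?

invalid (encodes a value above U+10FFFF)

Leading byte 0xF4 = 11110100 → 4-byte form.
Payload = 0x135F9A, which exceeds U+10FFFF, the maximum Unicode code point. (Leading bytes F5–FF, or F4 followed by ≥ 0x90, are invalid.)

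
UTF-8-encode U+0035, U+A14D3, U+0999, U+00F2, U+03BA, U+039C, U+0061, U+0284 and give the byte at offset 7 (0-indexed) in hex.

0x99

U+0035 → 1-byte form 35 at offsets 0–0.
U+A14D3 → 4-byte form F2 A1 93 93 at offsets 1–4.
U+0999 → 3-byte form E0 A6 99 at offsets 5–7.
Offset 7 falls in char 3's range; it's byte 3 of E0 A6 99 = 0x99.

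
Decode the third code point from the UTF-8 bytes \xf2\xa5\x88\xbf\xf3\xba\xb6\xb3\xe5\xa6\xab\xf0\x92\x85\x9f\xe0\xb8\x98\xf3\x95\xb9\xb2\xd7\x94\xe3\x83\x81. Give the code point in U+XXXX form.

Offset 0: leading byte 0xF2 = 11110010 → 4-byte char #1 = F2 A5 88 BF.
Offset 4: leading byte 0xF3 = 11110011 → 4-byte char #2 = F3 BA B6 B3.
Offset 8: leading byte 0xE5 = 11100101 → 3-byte char #3 = E5 A6 AB.
Leading byte 0xE5 = 11100101 matches 1110xxxx → 3-byte sequence.
Byte 1: 0xE5 = 11100101, payload 0101 (4 bits).
Byte 2: 0xA6 = 10100110 (10xxxxxx ✓), payload 100110.
Byte 3: 0xAB = 10101011 (10xxxxxx ✓), payload 101011.
Concatenate: 0101100110101011 = 0x59AB (16 bits → U+59AB).

U+59AB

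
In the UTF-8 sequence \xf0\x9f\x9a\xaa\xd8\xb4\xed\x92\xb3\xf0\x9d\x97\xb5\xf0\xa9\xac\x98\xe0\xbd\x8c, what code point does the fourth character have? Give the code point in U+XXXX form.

U+1D5F5

Offset 0: leading byte 0xF0 = 11110000 → 4-byte char #1 = F0 9F 9A AA.
Offset 4: leading byte 0xD8 = 11011000 → 2-byte char #2 = D8 B4.
Offset 6: leading byte 0xED = 11101101 → 3-byte char #3 = ED 92 B3.
Offset 9: leading byte 0xF0 = 11110000 → 4-byte char #4 = F0 9D 97 B5.
Leading byte 0xF0 = 11110000 matches 11110xxx → 4-byte sequence.
Byte 1: 0xF0 = 11110000, payload 000 (3 bits).
Byte 2: 0x9D = 10011101 (10xxxxxx ✓), payload 011101.
Byte 3: 0x97 = 10010111 (10xxxxxx ✓), payload 010111.
Byte 4: 0xB5 = 10110101 (10xxxxxx ✓), payload 110101.
Concatenate: 000011101010111110101 = 0x1D5F5 (21 bits → U+1D5F5).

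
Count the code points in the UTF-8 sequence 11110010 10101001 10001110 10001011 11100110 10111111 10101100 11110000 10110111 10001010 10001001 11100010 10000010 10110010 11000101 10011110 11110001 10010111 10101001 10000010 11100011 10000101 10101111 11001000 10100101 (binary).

8

Byte at offset 0: 0xF2 = 11110010 → 4-byte char (#1). Advance 4.
Byte at offset 4: 0xE6 = 11100110 → 3-byte char (#2). Advance 3.
Byte at offset 7: 0xF0 = 11110000 → 4-byte char (#3). Advance 4.
Byte at offset 11: 0xE2 = 11100010 → 3-byte char (#4). Advance 3.
Byte at offset 14: 0xC5 = 11000101 → 2-byte char (#5). Advance 2.
Byte at offset 16: 0xF1 = 11110001 → 4-byte char (#6). Advance 4.
Byte at offset 20: 0xE3 = 11100011 → 3-byte char (#7). Advance 3.
Byte at offset 23: 0xC8 = 11001000 → 2-byte char (#8). Advance 2.
Reached end at offset 25 after 8 code points.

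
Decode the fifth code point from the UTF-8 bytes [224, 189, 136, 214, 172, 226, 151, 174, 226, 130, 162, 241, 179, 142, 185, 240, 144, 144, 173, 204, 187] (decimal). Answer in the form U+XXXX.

U+733B9

Offset 0: leading byte 0xE0 = 11100000 → 3-byte char #1 = E0 BD 88.
Offset 3: leading byte 0xD6 = 11010110 → 2-byte char #2 = D6 AC.
Offset 5: leading byte 0xE2 = 11100010 → 3-byte char #3 = E2 97 AE.
Offset 8: leading byte 0xE2 = 11100010 → 3-byte char #4 = E2 82 A2.
Offset 11: leading byte 0xF1 = 11110001 → 4-byte char #5 = F1 B3 8E B9.
Leading byte 0xF1 = 11110001 matches 11110xxx → 4-byte sequence.
Byte 1: 0xF1 = 11110001, payload 001 (3 bits).
Byte 2: 0xB3 = 10110011 (10xxxxxx ✓), payload 110011.
Byte 3: 0x8E = 10001110 (10xxxxxx ✓), payload 001110.
Byte 4: 0xB9 = 10111001 (10xxxxxx ✓), payload 111001.
Concatenate: 001110011001110111001 = 0x733B9 (21 bits → U+733B9).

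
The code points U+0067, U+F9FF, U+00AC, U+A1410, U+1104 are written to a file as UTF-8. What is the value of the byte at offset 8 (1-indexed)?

0xA1

1-indexed offset 8 is 0-indexed offset 7.
U+0067 → 1-byte form 67 at offsets 0–0.
U+F9FF → 3-byte form EF A7 BF at offsets 1–3.
U+00AC → 2-byte form C2 AC at offsets 4–5.
U+A1410 → 4-byte form F2 A1 90 90 at offsets 6–9.
Offset 7 falls in char 4's range; it's byte 2 of F2 A1 90 90 = 0xA1.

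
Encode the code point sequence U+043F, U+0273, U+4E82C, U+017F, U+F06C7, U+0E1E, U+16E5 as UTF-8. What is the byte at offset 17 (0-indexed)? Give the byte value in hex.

0xE1

U+043F → 2-byte form D0 BF at offsets 0–1.
U+0273 → 2-byte form C9 B3 at offsets 2–3.
U+4E82C → 4-byte form F1 8E A0 AC at offsets 4–7.
U+017F → 2-byte form C5 BF at offsets 8–9.
U+F06C7 → 4-byte form F3 B0 9B 87 at offsets 10–13.
U+0E1E → 3-byte form E0 B8 9E at offsets 14–16.
U+16E5 → 3-byte form E1 9B A5 at offsets 17–19.
Offset 17 falls in char 7's range; it's byte 1 of E1 9B A5 = 0xE1.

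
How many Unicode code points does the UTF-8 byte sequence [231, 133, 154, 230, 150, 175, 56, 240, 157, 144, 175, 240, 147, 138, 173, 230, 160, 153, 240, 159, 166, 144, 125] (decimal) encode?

Byte at offset 0: 0xE7 = 11100111 → 3-byte char (#1). Advance 3.
Byte at offset 3: 0xE6 = 11100110 → 3-byte char (#2). Advance 3.
Byte at offset 6: 0x38 = 00111000 → 1-byte char (#3). Advance 1.
Byte at offset 7: 0xF0 = 11110000 → 4-byte char (#4). Advance 4.
Byte at offset 11: 0xF0 = 11110000 → 4-byte char (#5). Advance 4.
Byte at offset 15: 0xE6 = 11100110 → 3-byte char (#6). Advance 3.
Byte at offset 18: 0xF0 = 11110000 → 4-byte char (#7). Advance 4.
Byte at offset 22: 0x7D = 01111101 → 1-byte char (#8). Advance 1.
Reached end at offset 23 after 8 code points.

8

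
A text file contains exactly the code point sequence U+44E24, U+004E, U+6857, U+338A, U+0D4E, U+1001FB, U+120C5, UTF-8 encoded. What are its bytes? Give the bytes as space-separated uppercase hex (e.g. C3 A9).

F1 84 B8 A4 4E E6 A1 97 E3 8E 8A E0 B5 8E F4 80 87 BB F0 92 83 85

U+44E24: 4-byte form → F1 84 B8 A4.
U+004E: 1-byte form → 4E.
U+6857: 3-byte form → E6 A1 97.
U+338A: 3-byte form → E3 8E 8A.
U+0D4E: 3-byte form → E0 B5 8E.
U+1001FB: 4-byte form → F4 80 87 BB.
U+120C5: 4-byte form → F0 92 83 85.
Concatenated (22 bytes): F1 84 B8 A4 4E E6 A1 97 E3 8E 8A E0 B5 8E F4 80 87 BB F0 92 83 85.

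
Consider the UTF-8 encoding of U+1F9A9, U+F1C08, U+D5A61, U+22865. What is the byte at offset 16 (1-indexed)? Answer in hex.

0xA5

1-indexed offset 16 is 0-indexed offset 15.
U+1F9A9 → 4-byte form F0 9F A6 A9 at offsets 0–3.
U+F1C08 → 4-byte form F3 B1 B0 88 at offsets 4–7.
U+D5A61 → 4-byte form F3 95 A9 A1 at offsets 8–11.
U+22865 → 4-byte form F0 A2 A1 A5 at offsets 12–15.
Offset 15 falls in char 4's range; it's byte 4 of F0 A2 A1 A5 = 0xA5.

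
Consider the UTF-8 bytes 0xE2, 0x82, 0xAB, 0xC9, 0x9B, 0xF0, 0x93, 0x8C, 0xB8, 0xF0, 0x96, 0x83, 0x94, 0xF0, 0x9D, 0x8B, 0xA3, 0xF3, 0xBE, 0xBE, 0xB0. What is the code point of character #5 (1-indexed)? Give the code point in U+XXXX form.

Offset 0: leading byte 0xE2 = 11100010 → 3-byte char #1 = E2 82 AB.
Offset 3: leading byte 0xC9 = 11001001 → 2-byte char #2 = C9 9B.
Offset 5: leading byte 0xF0 = 11110000 → 4-byte char #3 = F0 93 8C B8.
Offset 9: leading byte 0xF0 = 11110000 → 4-byte char #4 = F0 96 83 94.
Offset 13: leading byte 0xF0 = 11110000 → 4-byte char #5 = F0 9D 8B A3.
Leading byte 0xF0 = 11110000 matches 11110xxx → 4-byte sequence.
Byte 1: 0xF0 = 11110000, payload 000 (3 bits).
Byte 2: 0x9D = 10011101 (10xxxxxx ✓), payload 011101.
Byte 3: 0x8B = 10001011 (10xxxxxx ✓), payload 001011.
Byte 4: 0xA3 = 10100011 (10xxxxxx ✓), payload 100011.
Concatenate: 000011101001011100011 = 0x1D2E3 (21 bits → U+1D2E3).

U+1D2E3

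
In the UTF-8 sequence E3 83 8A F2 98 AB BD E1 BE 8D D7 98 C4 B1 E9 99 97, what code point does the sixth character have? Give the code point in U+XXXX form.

Offset 0: leading byte 0xE3 = 11100011 → 3-byte char #1 = E3 83 8A.
Offset 3: leading byte 0xF2 = 11110010 → 4-byte char #2 = F2 98 AB BD.
Offset 7: leading byte 0xE1 = 11100001 → 3-byte char #3 = E1 BE 8D.
Offset 10: leading byte 0xD7 = 11010111 → 2-byte char #4 = D7 98.
Offset 12: leading byte 0xC4 = 11000100 → 2-byte char #5 = C4 B1.
Offset 14: leading byte 0xE9 = 11101001 → 3-byte char #6 = E9 99 97.
Leading byte 0xE9 = 11101001 matches 1110xxxx → 3-byte sequence.
Byte 1: 0xE9 = 11101001, payload 1001 (4 bits).
Byte 2: 0x99 = 10011001 (10xxxxxx ✓), payload 011001.
Byte 3: 0x97 = 10010111 (10xxxxxx ✓), payload 010111.
Concatenate: 1001011001010111 = 0x9657 (16 bits → U+9657).

U+9657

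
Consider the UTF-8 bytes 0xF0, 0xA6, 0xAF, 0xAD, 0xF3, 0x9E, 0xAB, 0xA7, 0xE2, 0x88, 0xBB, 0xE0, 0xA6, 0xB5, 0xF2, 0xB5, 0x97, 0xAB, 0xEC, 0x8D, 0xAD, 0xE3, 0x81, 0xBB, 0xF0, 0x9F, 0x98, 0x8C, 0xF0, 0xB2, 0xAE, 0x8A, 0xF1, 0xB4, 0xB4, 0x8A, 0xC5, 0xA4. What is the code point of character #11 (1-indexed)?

Offset 0: leading byte 0xF0 = 11110000 → 4-byte char #1 = F0 A6 AF AD.
Offset 4: leading byte 0xF3 = 11110011 → 4-byte char #2 = F3 9E AB A7.
Offset 8: leading byte 0xE2 = 11100010 → 3-byte char #3 = E2 88 BB.
Offset 11: leading byte 0xE0 = 11100000 → 3-byte char #4 = E0 A6 B5.
Offset 14: leading byte 0xF2 = 11110010 → 4-byte char #5 = F2 B5 97 AB.
Offset 18: leading byte 0xEC = 11101100 → 3-byte char #6 = EC 8D AD.
Offset 21: leading byte 0xE3 = 11100011 → 3-byte char #7 = E3 81 BB.
Offset 24: leading byte 0xF0 = 11110000 → 4-byte char #8 = F0 9F 98 8C.
Offset 28: leading byte 0xF0 = 11110000 → 4-byte char #9 = F0 B2 AE 8A.
Offset 32: leading byte 0xF1 = 11110001 → 4-byte char #10 = F1 B4 B4 8A.
Offset 36: leading byte 0xC5 = 11000101 → 2-byte char #11 = C5 A4.
Leading byte 0xC5 = 11000101 matches 110xxxxx → 2-byte sequence.
Byte 1: 0xC5 = 11000101, payload 00101 (5 bits).
Byte 2: 0xA4 = 10100100 (10xxxxxx ✓), payload 100100.
Concatenate: 00101100100 = 0x164 (11 bits → U+0164).

U+0164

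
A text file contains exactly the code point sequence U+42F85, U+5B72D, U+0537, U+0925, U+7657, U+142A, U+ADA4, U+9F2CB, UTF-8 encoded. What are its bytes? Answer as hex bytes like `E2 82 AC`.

U+42F85: 4-byte form → F1 82 BE 85.
U+5B72D: 4-byte form → F1 9B 9C AD.
U+0537: 2-byte form → D4 B7.
U+0925: 3-byte form → E0 A4 A5.
U+7657: 3-byte form → E7 99 97.
U+142A: 3-byte form → E1 90 AA.
U+ADA4: 3-byte form → EA B6 A4.
U+9F2CB: 4-byte form → F2 9F 8B 8B.
Concatenated (26 bytes): F1 82 BE 85 F1 9B 9C AD D4 B7 E0 A4 A5 E7 99 97 E1 90 AA EA B6 A4 F2 9F 8B 8B.

F1 82 BE 85 F1 9B 9C AD D4 B7 E0 A4 A5 E7 99 97 E1 90 AA EA B6 A4 F2 9F 8B 8B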